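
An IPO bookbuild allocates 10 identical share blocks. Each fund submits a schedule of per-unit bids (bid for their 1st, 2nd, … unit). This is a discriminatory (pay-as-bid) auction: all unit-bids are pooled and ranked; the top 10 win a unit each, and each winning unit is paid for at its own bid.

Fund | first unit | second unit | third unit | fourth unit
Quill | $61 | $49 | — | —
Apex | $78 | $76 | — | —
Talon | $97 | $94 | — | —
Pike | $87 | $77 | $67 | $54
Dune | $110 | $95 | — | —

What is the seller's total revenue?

Total revenue: $842

Pooled unit-bids ranked (top 10): 110 (Dune-1), 97 (Talon-1), 95 (Dune-2), 94 (Talon-2), 87 (Pike-1), 78 (Apex-1), 77 (Pike-2), 76 (Apex-2), 67 (Pike-3), 61 (Quill-1)
Next rejected bid: $54 (not a price — pay-as-bid).
Each winning unit pays its own bid.
Revenue = 110 + 97 + 95 + 94 + 87 + 78 + 77 + 76 + 67 + 61 = $842.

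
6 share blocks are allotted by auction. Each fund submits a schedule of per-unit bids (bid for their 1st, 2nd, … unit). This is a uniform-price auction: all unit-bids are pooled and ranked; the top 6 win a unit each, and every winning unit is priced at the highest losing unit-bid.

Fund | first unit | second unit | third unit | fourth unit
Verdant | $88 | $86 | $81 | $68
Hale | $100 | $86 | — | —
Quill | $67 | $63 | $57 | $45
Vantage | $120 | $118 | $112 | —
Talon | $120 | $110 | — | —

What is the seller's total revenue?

Total revenue: $528

All unit-bids, highest first — top 6: 120 (Vantage-1), 120 (Talon-1), 118 (Vantage-2), 112 (Vantage-3), 110 (Talon-2), 100 (Hale-1)
Highest rejected unit-bid = $88.
Allocation: Hale 1, Talon 2, Vantage 3. Every unit priced at $88.
Revenue = 6 × 88 = $528.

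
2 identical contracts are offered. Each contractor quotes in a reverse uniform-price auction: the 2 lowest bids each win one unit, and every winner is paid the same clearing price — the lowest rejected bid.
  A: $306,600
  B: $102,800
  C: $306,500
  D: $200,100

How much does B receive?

Bids ranked low→high: 102,800 (B), 200,100 (D), 306,500 (C), 306,600 (A)
Lowest 2: B, D.
Clearing price = lowest rejected bid = $306,500.
B wins → is paid $306,500.

B is paid $306,500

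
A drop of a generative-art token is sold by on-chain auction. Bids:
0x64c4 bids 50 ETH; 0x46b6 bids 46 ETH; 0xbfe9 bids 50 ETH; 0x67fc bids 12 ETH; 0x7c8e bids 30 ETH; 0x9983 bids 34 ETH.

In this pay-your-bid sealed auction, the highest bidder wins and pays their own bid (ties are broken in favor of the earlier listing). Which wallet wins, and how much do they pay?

0x64c4 pays 50 ETH

Sorting bids: 50 (0x64c4) > 50 (0xbfe9) > 46 (0x46b6) > 34 (0x9983) > 30 (0x7c8e) > 12 (0x67fc)
0x64c4 and 0xbfe9 tie at 50 ETH; tie-break gives it to 0x64c4.
0x64c4 has the highest bid and pays exactly that: 50 ETH.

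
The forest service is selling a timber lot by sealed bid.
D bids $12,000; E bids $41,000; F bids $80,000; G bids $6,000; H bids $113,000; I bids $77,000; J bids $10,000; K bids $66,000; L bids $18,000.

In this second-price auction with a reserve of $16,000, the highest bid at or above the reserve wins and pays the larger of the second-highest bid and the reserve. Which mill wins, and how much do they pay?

Rule: the highest bid at or above the reserve wins and pays the larger of the second-highest bid and the reserve.
Bids in order: 113,000 (H) > 80,000 (F) > 77,000 (I) > 66,000 (K) > 41,000 (E) > 18,000 (L) > …
Highest eligible bid: H at $113,000.
Second-highest bid $80,000 exceeds the reserve $16,000 → payment $80,000.

H pays $80,000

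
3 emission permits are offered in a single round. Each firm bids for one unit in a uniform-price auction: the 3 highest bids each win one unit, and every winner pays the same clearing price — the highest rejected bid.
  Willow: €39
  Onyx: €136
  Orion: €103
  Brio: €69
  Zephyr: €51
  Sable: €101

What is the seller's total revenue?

Ordering the bids: 136 (Onyx), 103 (Orion), 101 (Sable), 69 (Brio), 51 (Zephyr), …
Winners (3 units): Onyx, Orion, Sable.
Clearing price = highest rejected bid = €69.
Total revenue = 3 × €69 = €207.

Total revenue: €207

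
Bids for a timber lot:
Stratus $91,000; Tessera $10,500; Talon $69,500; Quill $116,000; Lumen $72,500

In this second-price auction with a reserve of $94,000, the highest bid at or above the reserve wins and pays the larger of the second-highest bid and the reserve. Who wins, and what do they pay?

Quill pays $94,000

Sorting bids: 116,000 (Quill) > 91,000 (Stratus) > 72,500 (Lumen) > 69,500 (Talon) > 10,500 (Tessera)
Quill has the top bid at or above the reserve ($116,000).
Second-highest bid $91,000 is below the reserve $94,000, so the reserve binds → payment $94,000.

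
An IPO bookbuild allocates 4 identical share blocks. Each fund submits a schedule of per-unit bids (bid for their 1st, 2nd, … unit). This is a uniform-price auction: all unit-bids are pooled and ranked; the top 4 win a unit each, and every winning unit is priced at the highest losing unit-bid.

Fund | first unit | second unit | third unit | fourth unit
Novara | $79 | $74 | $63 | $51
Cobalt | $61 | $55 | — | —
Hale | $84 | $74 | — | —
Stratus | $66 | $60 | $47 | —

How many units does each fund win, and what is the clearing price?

Merging the schedules and taking the best 4: 84 (Hale-1), 79 (Novara-1), 74 (Novara-2), 74 (Hale-2)
First bid not allocated: $66.
Allocation: Hale 2, Novara 2.

Hale 2, Novara 2; clearing price $66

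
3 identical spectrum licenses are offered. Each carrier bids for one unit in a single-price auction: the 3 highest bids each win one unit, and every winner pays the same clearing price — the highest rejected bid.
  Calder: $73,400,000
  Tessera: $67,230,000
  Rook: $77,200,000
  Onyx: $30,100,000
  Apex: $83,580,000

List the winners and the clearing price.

Apex, Rook, Calder; each pays $67,230,000

Ordering the bids: 83,580,000 (Apex), 77,200,000 (Rook), 73,400,000 (Calder), 67,230,000 (Tessera), 30,100,000 (Onyx)
Top 3: Apex, Rook, Calder.
First losing bid is Tessera's $67,230,000, which sets the uniform price.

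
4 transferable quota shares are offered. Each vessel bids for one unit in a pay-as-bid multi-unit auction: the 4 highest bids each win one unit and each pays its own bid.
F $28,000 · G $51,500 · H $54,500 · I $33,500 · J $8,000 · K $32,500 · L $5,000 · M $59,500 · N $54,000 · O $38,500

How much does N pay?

Bids ranked high→low: 59,500 (M), 54,500 (H), 54,000 (N), 51,500 (G), 38,500 (O), 33,500 (I), …
Top 4: M, H, N, G.
N wins → own bid $54,000.

N pays $54,000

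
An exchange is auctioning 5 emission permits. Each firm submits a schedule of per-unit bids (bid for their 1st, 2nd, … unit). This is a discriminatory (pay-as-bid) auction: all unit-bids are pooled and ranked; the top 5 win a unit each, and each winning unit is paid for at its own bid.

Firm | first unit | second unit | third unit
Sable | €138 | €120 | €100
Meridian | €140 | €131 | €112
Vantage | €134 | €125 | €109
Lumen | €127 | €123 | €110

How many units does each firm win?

Lumen 1, Meridian 2, Sable 1, Vantage 1

Merging the schedules and taking the best 5: 140 (Meridian-1), 138 (Sable-1), 134 (Vantage-1), 131 (Meridian-2), 127 (Lumen-1)
Next rejected bid: €125 (not a price — pay-as-bid).
Allocation: Lumen 1, Meridian 2, Sable 1, Vantage 1.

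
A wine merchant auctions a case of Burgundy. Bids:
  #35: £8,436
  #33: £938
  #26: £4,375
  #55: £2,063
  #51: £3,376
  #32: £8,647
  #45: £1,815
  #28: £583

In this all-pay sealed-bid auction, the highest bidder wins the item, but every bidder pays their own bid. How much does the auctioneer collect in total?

Total revenue: £30,233

Sorting bids: 8,647 (#32) > 8,436 (#35) > 4,375 (#26) > 3,376 (#51) > 2,063 (#55) > 1,815 (#45) > …
Every bidder forfeits their bid regardless of winning.
Revenue = 8,436 + 938 + 4,375 + 2,063 + 3,376 + 8,647 + 1,815 + 583 = £30,233.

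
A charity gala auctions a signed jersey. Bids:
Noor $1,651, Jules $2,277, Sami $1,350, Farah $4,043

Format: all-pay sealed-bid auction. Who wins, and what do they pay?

Bids in order: 4,043 (Farah) > 2,277 (Jules) > 1,651 (Noor) > 1,350 (Sami)
Farah wins with the top bid; all bids are sunk regardless.

Farah pays $4,043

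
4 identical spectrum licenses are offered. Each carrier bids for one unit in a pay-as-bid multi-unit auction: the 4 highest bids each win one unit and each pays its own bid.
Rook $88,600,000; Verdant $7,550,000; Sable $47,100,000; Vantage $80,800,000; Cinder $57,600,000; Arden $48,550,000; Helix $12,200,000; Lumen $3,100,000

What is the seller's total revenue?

Sorting: 88,600,000 (Rook), 80,800,000 (Vantage), 57,600,000 (Cinder), 48,550,000 (Arden), 47,100,000 (Sable), 12,200,000 (Helix), …
The 4 highest are Rook, Vantage, Cinder, Arden.
Total revenue = 88,600,000 + 80,800,000 + 57,600,000 + 48,550,000 = $275,550,000.

Total revenue: $275,550,000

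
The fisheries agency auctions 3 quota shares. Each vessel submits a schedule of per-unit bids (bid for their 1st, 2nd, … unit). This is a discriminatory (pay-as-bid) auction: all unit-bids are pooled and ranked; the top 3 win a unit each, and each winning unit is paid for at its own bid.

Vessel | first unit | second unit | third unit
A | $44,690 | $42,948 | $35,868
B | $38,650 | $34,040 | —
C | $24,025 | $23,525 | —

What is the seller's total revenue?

Total revenue: $126,288

Pooled unit-bids ranked (top 3): 44,690 (A-1), 42,948 (A-2), 38,650 (B-1)
Next rejected bid: $35,868 (not a price — pay-as-bid).
Each winning unit pays its own bid.
Revenue = 44,690 + 42,948 + 38,650 = $126,288.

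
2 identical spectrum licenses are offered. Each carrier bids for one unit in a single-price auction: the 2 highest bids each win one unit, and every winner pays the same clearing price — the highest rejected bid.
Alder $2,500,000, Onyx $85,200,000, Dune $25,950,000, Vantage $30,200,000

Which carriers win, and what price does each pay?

Onyx, Vantage; each pays $25,950,000

Ordering the bids: 85,200,000 (Onyx), 30,200,000 (Vantage), 25,950,000 (Dune), 2,500,000 (Alder)
The 2 highest are Onyx, Vantage.
Clearing price = highest rejected bid = $25,950,000.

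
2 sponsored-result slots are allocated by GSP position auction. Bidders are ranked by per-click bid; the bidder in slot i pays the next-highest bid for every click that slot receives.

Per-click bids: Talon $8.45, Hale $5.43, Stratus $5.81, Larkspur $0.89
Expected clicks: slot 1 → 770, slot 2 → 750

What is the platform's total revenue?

Per-click bids in order: $8.45 (Talon) > $5.81 (Stratus) > $5.43 (Hale) > …
Slot 1: Talon pays $5.81 × 770 = $4473.70
Slot 2: Stratus pays $5.43 × 750 = $4072.50
Total = $8546.20

Total revenue: $8546.20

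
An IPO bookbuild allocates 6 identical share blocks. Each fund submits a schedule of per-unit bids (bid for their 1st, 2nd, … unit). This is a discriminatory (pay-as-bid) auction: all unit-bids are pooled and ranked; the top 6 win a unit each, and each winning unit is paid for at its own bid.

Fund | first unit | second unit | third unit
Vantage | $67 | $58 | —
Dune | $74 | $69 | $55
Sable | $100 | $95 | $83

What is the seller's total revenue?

Total revenue: $488

Pooled unit-bids ranked (top 6): 100 (Sable-1), 95 (Sable-2), 83 (Sable-3), 74 (Dune-1), 69 (Dune-2), 67 (Vantage-1)
Next rejected bid: $58 (not a price — pay-as-bid).
Each winning unit pays its own bid.
Revenue = 100 + 95 + 83 + 74 + 69 + 67 = $488.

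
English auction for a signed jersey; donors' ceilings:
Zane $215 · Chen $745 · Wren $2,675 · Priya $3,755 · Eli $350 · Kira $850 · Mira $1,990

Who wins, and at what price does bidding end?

Priya wins at $2,675

Limits ranked: 3,755 (Priya) > 2,675 (Wren) > 1,990 (Mira) > 850 (Kira) > 745 (Chen) > 350 (Eli) > …
Bidding ends when Wren exits at $2,675; Priya takes it.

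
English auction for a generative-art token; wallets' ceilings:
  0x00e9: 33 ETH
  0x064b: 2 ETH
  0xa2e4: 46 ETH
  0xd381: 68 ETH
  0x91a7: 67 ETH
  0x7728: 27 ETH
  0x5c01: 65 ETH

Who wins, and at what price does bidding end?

0xd381 wins at 67 ETH

Rule: the price rises until one bidder remains; the winner pays the price at which the last rival dropped out.
Limits ranked: 68 (0xd381) > 67 (0x91a7) > 65 (0x5c01) > 46 (0xa2e4) > 33 (0x00e9) > 27 (0x7728) > …
Bidding ends when 0x91a7 exits at 67 ETH; 0xd381 takes it.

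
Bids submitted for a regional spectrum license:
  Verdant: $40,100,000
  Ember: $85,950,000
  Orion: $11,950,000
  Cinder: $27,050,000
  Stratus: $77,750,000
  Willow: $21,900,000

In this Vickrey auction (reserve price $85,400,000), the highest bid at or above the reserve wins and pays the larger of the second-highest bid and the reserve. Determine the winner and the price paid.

Ember pays $85,400,000

Bids ranked: 85,950,000 (Ember) > 77,750,000 (Stratus) > 40,100,000 (Verdant) > 27,050,000 (Cinder) > 21,900,000 (Willow) > 11,950,000 (Orion)
Highest eligible bid: Ember at $85,950,000.
max(second-highest $77,750,000, reserve $85,400,000) = $85,400,000.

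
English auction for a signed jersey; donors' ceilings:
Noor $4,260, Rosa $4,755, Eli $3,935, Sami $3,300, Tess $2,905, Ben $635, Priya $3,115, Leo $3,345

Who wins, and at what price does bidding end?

Sorting limits: 4,755 (Rosa) > 4,260 (Noor) > 3,935 (Eli) > 3,345 (Leo) > 3,300 (Sami) > 3,115 (Priya) > …
Once the price passes $4,260, only Rosa is left; the hammer falls at Noor's limit of $4,260.

Rosa wins at $4,260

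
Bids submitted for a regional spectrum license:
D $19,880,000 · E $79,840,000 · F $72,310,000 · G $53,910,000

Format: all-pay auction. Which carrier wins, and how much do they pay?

Rule: the highest bidder wins the item, but every bidder pays their own bid.
Bids in order: 79,840,000 (E) > 72,310,000 (F) > 53,910,000 (G) > 19,880,000 (D)
E is highest and takes the item; every bidder forfeits their bid.

E pays $79,840,000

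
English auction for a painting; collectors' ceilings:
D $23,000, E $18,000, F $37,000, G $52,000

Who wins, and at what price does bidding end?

Rule: the price rises until one bidder remains; the winner pays the price at which the last rival dropped out.
Limits in order: 52,000 (G) > 37,000 (F) > 23,000 (D) > 18,000 (E)
F is the last rival to drop out, at $37,000; G remains and wins at that price.

G wins at $37,000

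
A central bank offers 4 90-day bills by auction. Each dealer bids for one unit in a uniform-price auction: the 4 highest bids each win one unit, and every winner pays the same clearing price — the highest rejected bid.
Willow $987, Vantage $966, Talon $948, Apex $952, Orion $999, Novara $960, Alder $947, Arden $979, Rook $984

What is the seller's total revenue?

Total revenue: $3,864

Sorting: 999 (Orion), 987 (Willow), 984 (Rook), 979 (Arden), 966 (Vantage), 960 (Novara), …
Top 4: Orion, Willow, Rook, Arden.
Highest unsuccessful bid: $966 → clearing price.
Total revenue = 4 × $966 = $3,864.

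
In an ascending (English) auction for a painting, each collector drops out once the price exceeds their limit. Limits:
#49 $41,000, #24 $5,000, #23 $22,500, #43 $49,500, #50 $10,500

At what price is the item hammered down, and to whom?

#43 wins at $41,000

Rule: the price rises until one bidder remains; the winner pays the price at which the last rival dropped out.
Limits in order: 49,500 (#43) > 41,000 (#49) > 22,500 (#23) > 10,500 (#50) > 5,000 (#24)
Bidding ends when #49 exits at $41,000; #43 takes it.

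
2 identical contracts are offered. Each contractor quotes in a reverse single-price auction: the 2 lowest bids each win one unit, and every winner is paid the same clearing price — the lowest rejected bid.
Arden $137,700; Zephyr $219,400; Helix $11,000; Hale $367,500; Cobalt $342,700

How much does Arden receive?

Sorting: 11,000 (Helix), 137,700 (Arden), 219,400 (Zephyr), 342,700 (Cobalt), …
The 2 lowest are Helix, Arden.
Lowest unsuccessful bid: $219,400 → clearing price.
Arden wins → is paid $219,400.

Arden is paid $219,400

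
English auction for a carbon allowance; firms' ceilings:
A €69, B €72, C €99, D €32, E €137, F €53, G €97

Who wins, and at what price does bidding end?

E wins at €99

Open ascending-bid auction: the price rises until one bidder remains; the winner pays the price at which the last rival dropped out.
Sorting limits: 137 (E) > 99 (C) > 97 (G) > 72 (B) > 69 (A) > 53 (F) > …
Bidding ends when C exits at €99; E takes it.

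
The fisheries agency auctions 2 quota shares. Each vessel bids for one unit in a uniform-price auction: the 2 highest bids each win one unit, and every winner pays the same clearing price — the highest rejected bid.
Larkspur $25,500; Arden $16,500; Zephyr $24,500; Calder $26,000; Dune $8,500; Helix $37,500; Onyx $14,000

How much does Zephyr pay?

Sorting: 37,500 (Helix), 26,000 (Calder), 25,500 (Larkspur), 24,500 (Zephyr), …
Winners (2 units): Helix, Calder.
Highest unsuccessful bid: $25,500 → clearing price.
Zephyr does not win → pays $0.

Zephyr pays $0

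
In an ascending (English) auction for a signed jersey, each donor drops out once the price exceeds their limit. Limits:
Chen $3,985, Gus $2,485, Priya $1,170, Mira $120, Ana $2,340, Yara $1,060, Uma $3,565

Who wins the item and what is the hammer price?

Chen wins at $3,565

Rule: the price rises until one bidder remains; the winner pays the price at which the last rival dropped out.
Sorting limits: 3,985 (Chen) > 3,565 (Uma) > 2,485 (Gus) > 2,340 (Ana) > 1,170 (Priya) > 1,060 (Yara) > …
Once the price passes $3,565, only Chen is left; the hammer falls at Uma's limit of $3,565.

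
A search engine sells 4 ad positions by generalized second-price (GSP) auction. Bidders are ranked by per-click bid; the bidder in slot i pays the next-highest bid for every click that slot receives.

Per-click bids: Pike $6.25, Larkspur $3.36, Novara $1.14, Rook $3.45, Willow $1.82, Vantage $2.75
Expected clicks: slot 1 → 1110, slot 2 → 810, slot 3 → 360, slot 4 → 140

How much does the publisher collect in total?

Ranked by bid: $6.25 (Pike) > $3.45 (Rook) > $3.36 (Larkspur) > $2.75 (Vantage) > $1.82 (Willow) > …
Slot 1: Pike pays $3.45 × 1110 = $3829.50
Slot 2: Rook pays $3.36 × 810 = $2721.60
Slot 3: Larkspur pays $2.75 × 360 = $990.00
Slot 4: Vantage pays $1.82 × 140 = $254.80
Total = $7795.90

Total revenue: $7795.90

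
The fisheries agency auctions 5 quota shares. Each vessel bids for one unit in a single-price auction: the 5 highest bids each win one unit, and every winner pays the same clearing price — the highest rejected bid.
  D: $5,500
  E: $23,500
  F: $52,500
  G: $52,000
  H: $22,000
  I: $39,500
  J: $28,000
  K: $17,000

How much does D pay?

Bids ranked high→low: 52,500 (F), 52,000 (G), 39,500 (I), 28,000 (J), 23,500 (E), 22,000 (H), 17,000 (K), …
Winners (5 units): F, G, I, J, E.
First losing bid is H's $22,000, which sets the uniform price.
D does not win → pays $0.

D pays $0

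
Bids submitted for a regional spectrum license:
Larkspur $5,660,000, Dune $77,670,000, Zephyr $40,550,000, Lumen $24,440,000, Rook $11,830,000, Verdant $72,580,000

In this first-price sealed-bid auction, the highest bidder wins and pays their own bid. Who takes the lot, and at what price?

Sorting bids: 77,670,000 (Dune) > 72,580,000 (Verdant) > 40,550,000 (Zephyr) > 24,440,000 (Lumen) > 11,830,000 (Rook) > 5,660,000 (Larkspur)
Dune has the highest bid and pays exactly that: $77,670,000.

Dune pays $77,670,000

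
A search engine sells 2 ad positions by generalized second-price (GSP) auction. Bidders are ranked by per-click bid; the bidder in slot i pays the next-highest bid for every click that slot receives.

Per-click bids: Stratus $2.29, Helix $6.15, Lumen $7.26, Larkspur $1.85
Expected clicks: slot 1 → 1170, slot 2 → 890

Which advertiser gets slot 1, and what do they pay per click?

Lumen; $6.15 per click

Per-click bids in order: $7.26 (Lumen) > $6.15 (Helix) > $2.29 (Stratus) > …
Slot 1 goes to the first-ranked bidder, Lumen, who pays the next bid down: $6.15/click.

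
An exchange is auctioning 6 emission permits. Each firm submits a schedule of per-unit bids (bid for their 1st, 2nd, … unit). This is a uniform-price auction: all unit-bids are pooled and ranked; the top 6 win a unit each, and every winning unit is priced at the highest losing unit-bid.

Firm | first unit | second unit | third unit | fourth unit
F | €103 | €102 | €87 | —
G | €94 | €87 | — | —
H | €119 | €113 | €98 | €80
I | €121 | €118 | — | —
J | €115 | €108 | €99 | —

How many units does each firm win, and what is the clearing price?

All unit-bids, highest first — top 6: 121 (I-1), 119 (H-1), 118 (I-2), 115 (J-1), 113 (H-2), 108 (J-2)
The (k+1)-th unit-bid is €103.
Allocation: H 2, I 2, J 2.

H 2, I 2, J 2; clearing price €103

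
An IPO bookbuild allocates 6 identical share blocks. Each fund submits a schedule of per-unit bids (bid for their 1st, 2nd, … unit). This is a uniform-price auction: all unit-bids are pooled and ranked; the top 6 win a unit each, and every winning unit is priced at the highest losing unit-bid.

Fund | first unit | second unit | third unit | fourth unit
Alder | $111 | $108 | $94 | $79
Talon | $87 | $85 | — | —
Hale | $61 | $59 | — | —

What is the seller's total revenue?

Pooled unit-bids ranked (top 6): 111 (Alder-1), 108 (Alder-2), 94 (Alder-3), 87 (Talon-1), 85 (Talon-2), 79 (Alder-4)
Highest rejected unit-bid = $61.
Allocation: Alder 4, Talon 2. Every unit priced at $61.
Revenue = 6 × 61 = $366.

Total revenue: $366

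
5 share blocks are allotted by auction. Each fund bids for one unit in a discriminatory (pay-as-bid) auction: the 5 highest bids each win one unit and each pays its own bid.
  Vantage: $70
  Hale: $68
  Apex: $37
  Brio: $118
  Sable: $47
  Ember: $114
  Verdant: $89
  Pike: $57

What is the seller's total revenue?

Sorting: 118 (Brio), 114 (Ember), 89 (Verdant), 70 (Vantage), 68 (Hale), 57 (Pike), 47 (Sable), …
Winners (5 units): Brio, Ember, Verdant, Vantage, Hale.
Total revenue = 118 + 114 + 89 + 70 + 68 = $459.

Total revenue: $459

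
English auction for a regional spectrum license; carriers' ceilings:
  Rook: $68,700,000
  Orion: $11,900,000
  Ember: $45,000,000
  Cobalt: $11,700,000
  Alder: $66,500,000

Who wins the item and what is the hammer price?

Rule: the price rises until one bidder remains; the winner pays the price at which the last rival dropped out.
Sorting limits: 68,700,000 (Rook) > 66,500,000 (Alder) > 45,000,000 (Ember) > 11,900,000 (Orion) > 11,700,000 (Cobalt)
Bidding ends when Alder exits at $66,500,000; Rook takes it.

Rook wins at $66,500,000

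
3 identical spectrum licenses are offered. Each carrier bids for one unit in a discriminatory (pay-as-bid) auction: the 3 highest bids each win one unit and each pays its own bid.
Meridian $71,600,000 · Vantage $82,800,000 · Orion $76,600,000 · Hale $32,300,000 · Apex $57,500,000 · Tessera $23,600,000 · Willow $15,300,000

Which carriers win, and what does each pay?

Ordering the bids: 82,800,000 (Vantage), 76,600,000 (Orion), 71,600,000 (Meridian), 57,500,000 (Apex), 32,300,000 (Hale), …
Top 3: Vantage, Orion, Meridian.
Each winner pays its own bid: Vantage $82,800,000, Orion $76,600,000, Meridian $71,600,000.

Vantage $82,800,000, Orion $76,600,000, Meridian $71,600,000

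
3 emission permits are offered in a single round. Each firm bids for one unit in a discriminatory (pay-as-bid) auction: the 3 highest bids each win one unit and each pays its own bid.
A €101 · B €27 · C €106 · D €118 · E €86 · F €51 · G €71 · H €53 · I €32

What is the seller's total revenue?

Sorting: 118 (D), 106 (C), 101 (A), 86 (E), 71 (G), …
Top 3: D, C, A.
Total revenue = 118 + 106 + 101 = €325.

Total revenue: €325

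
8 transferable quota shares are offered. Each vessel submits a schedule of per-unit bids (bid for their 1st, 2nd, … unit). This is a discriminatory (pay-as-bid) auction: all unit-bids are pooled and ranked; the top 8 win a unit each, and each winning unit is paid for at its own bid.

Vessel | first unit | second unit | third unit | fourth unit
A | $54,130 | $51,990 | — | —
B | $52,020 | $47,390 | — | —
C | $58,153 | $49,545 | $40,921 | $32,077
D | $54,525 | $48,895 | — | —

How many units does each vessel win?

Pooled unit-bids ranked (top 8): 58,153 (C-1), 54,525 (D-1), 54,130 (A-1), 52,020 (B-1), 51,990 (A-2), 49,545 (C-2), 48,895 (D-2), 47,390 (B-2)
Next rejected bid: $40,921 (not a price — pay-as-bid).
Allocation: A 2, B 2, C 2, D 2.

A 2, B 2, C 2, D 2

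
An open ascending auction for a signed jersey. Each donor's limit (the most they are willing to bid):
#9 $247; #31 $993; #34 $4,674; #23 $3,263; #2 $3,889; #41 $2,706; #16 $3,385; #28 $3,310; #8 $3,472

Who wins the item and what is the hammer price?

Rule: the price rises until one bidder remains; the winner pays the price at which the last rival dropped out.
Limits ranked: 4,674 (#34) > 3,889 (#2) > 3,472 (#8) > 3,385 (#16) > 3,310 (#28) > 3,263 (#23) > …
Bidding ends when #2 exits at $3,889; #34 takes it.

#34 wins at $3,889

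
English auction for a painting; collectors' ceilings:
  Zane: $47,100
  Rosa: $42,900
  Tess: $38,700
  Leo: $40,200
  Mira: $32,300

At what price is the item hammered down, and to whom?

Zane wins at $42,900

Rule: the price rises until one bidder remains; the winner pays the price at which the last rival dropped out.
Limits ranked: 47,100 (Zane) > 42,900 (Rosa) > 40,200 (Leo) > 38,700 (Tess) > 32,300 (Mira)
Bidding ends when Rosa exits at $42,900; Zane takes it.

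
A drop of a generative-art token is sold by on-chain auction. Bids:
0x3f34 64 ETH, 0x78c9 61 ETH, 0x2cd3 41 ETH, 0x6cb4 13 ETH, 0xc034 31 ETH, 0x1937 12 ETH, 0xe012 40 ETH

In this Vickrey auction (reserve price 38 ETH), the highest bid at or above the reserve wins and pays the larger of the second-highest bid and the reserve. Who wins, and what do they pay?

Bids in order: 64 (0x3f34) > 61 (0x78c9) > 41 (0x2cd3) > 40 (0xe012) > 31 (0xc034) > 13 (0x6cb4) > …
0x3f34 has the top bid at or above the reserve (64 ETH).
Second-highest bid 61 ETH exceeds the reserve 38 ETH → payment 61 ETH.

0x3f34 pays 61 ETH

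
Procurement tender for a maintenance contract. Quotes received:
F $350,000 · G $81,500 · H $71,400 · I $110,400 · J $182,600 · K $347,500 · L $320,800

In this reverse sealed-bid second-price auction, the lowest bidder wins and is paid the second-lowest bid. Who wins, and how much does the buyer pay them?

Rule: the lowest bidder wins and is paid the second-lowest bid.
Bids in order: 71,400 (H) < 81,500 (G) < 110,400 (I) < 182,600 (J) < 320,800 (L) < 347,500 (K) < …
H wins with the lowest bid; price is set by the runner-up at $81,500.

H is paid $81,500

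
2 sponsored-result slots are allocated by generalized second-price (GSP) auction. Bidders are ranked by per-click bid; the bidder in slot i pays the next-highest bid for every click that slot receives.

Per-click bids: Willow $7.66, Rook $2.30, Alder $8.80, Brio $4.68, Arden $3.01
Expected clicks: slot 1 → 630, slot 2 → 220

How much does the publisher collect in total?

Total revenue: $5855.40

Per-click bids in order: $8.80 (Alder) > $7.66 (Willow) > $4.68 (Brio) > …
Slot 1: Alder pays $7.66 × 630 = $4825.80
Slot 2: Willow pays $4.68 × 220 = $1029.60
Total = $5855.40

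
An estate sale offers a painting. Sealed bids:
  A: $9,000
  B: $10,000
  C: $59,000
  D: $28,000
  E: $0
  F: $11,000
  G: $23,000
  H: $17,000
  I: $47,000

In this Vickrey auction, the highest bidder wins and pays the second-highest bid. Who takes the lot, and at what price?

C pays $47,000

Rule: the highest bidder wins and pays the second-highest bid.
Sorting bids: 59,000 (C) > 47,000 (I) > 28,000 (D) > 23,000 (G) > 17,000 (H) > 11,000 (F) > …
C is highest; pays the second-highest bid, $47,000.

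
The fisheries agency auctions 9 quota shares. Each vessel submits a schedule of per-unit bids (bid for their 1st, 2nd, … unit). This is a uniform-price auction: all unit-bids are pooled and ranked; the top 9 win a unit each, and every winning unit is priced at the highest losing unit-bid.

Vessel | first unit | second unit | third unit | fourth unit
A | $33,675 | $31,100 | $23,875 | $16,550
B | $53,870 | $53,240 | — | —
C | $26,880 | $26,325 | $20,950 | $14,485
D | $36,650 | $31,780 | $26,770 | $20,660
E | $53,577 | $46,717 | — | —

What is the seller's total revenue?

All unit-bids, highest first — top 9: 53,870 (B-1), 53,577 (E-1), 53,240 (B-2), 46,717 (E-2), 36,650 (D-1), 33,675 (A-1), 31,780 (D-2), 31,100 (A-2), 26,880 (C-1)
First bid not allocated: $26,770.
Allocation: A 2, B 2, C 1, D 2, E 2. Every unit priced at $26,770.
Revenue = 9 × 26,770 = $240,930.

Total revenue: $240,930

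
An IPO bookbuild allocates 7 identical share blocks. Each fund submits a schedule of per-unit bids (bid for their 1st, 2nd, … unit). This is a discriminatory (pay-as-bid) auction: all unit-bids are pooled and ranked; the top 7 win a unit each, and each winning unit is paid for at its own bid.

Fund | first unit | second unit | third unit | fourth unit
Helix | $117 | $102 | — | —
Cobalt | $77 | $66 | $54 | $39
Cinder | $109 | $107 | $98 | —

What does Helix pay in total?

Helix pays $219

All unit-bids, highest first — top 7: 117 (Helix-1), 109 (Cinder-1), 107 (Cinder-2), 102 (Helix-2), 98 (Cinder-3), 77 (Cobalt-1), 66 (Cobalt-2)
Next rejected bid: $54 (not a price — pay-as-bid).
Helix's winning unit-bids: 117 + 102 = $219.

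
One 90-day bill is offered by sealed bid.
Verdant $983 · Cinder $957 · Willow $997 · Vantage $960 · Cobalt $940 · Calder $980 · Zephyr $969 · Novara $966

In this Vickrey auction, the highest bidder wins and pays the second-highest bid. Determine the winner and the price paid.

Willow pays $983

Bids ranked: 997 (Willow) > 983 (Verdant) > 980 (Calder) > 969 (Zephyr) > 966 (Novara) > 960 (Vantage) > …
Willow wins with the highest bid; price is set by the runner-up at $983.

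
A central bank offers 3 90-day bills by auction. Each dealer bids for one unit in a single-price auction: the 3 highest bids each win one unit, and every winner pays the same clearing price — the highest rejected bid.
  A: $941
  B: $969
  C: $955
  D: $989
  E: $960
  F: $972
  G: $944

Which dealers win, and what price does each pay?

Bids ranked high→low: 989 (D), 972 (F), 969 (B), 960 (E), 955 (C), …
Top 3: D, F, B.
First losing bid is E's $960, which sets the uniform price.

D, F, B; each pays $960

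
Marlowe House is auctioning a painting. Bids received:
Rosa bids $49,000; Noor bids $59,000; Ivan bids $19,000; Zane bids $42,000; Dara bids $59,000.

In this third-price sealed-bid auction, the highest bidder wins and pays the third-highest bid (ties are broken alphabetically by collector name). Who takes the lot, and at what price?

Dara pays $49,000

Bids in order: 59,000 (Dara) > 59,000 (Noor) > 49,000 (Rosa) > 42,000 (Zane) > 19,000 (Ivan)
Dara and Noor tie at $59,000; tie-break gives it to Dara.
Dara wins; payment is bid #3 in the ranking = $49,000.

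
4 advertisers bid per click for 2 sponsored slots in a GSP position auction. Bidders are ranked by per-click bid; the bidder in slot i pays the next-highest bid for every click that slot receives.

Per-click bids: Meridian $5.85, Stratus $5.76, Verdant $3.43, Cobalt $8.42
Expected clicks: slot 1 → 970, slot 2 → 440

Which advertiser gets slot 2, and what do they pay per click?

Per-click bids in order: $8.42 (Cobalt) > $5.85 (Meridian) > $5.76 (Stratus) > …
Slot 2 goes to the second-ranked bidder, Meridian, who pays the next bid down: $5.76/click.

Meridian; $5.76 per click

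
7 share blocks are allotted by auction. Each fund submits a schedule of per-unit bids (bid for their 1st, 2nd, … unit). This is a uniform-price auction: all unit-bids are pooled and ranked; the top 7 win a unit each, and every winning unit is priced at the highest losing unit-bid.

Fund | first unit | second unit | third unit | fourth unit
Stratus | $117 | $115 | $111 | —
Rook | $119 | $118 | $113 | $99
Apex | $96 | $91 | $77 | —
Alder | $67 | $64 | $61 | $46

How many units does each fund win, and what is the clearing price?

Rook 4, Stratus 3; clearing price $96

Merging the schedules and taking the best 7: 119 (Rook-1), 118 (Rook-2), 117 (Stratus-1), 115 (Stratus-2), 113 (Rook-3), 111 (Stratus-3), 99 (Rook-4)
The (k+1)-th unit-bid is $96.
Allocation: Rook 4, Stratus 3.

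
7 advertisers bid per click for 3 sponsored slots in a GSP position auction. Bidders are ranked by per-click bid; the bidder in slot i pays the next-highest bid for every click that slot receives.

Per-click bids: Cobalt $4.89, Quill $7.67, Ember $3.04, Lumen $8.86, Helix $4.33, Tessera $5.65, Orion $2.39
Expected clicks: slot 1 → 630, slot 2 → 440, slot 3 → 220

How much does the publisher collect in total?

Total revenue: $8393.90

Ranked by bid: $8.86 (Lumen) > $7.67 (Quill) > $5.65 (Tessera) > $4.89 (Cobalt) > …
Slot 1: Lumen pays $7.67 × 630 = $4832.10
Slot 2: Quill pays $5.65 × 440 = $2486.00
Slot 3: Tessera pays $4.89 × 220 = $1075.80
Total = $8393.90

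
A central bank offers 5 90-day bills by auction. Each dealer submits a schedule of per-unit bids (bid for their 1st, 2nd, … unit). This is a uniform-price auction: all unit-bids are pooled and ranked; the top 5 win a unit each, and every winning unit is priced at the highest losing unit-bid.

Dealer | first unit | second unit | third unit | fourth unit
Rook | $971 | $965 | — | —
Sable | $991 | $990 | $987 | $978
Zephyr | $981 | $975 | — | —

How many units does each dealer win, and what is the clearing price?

Merging the schedules and taking the best 5: 991 (Sable-1), 990 (Sable-2), 987 (Sable-3), 981 (Zephyr-1), 978 (Sable-4)
The (k+1)-th unit-bid is $975.
Allocation: Sable 4, Zephyr 1.

Sable 4, Zephyr 1; clearing price $975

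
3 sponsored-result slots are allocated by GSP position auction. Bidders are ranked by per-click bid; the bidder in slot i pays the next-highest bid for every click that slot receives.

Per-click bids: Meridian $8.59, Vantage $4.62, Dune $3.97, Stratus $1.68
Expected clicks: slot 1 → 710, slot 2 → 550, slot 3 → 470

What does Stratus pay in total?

Ranked by bid: $8.59 (Meridian) > $4.62 (Vantage) > $3.97 (Dune) > $1.68 (Stratus)
Stratus ranks below slot 3 → no slot, pays nothing.

Stratus pays $0.00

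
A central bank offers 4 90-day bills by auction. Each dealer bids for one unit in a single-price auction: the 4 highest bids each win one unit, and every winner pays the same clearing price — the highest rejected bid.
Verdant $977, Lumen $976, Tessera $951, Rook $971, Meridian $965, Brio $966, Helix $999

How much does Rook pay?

Rook pays $966

Sorting: 999 (Helix), 977 (Verdant), 976 (Lumen), 971 (Rook), 966 (Brio), 965 (Meridian), …
Top 4: Helix, Verdant, Lumen, Rook.
First losing bid is Brio's $966, which sets the uniform price.
Rook wins → pays $966.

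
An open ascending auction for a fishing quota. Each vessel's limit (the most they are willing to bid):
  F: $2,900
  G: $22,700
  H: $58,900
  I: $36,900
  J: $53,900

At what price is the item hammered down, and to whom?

Limits ranked: 58,900 (H) > 53,900 (J) > 36,900 (I) > 22,700 (G) > 2,900 (F)
Once the price passes $53,900, only H is left; the hammer falls at J's limit of $53,900.

H wins at $53,900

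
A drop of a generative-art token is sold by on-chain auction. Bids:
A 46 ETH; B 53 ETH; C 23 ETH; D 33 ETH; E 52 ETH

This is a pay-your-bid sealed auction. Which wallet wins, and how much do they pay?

Bids ranked: 53 (B) > 52 (E) > 46 (A) > 33 (D) > 23 (C)
First-price: B pays what they bid, 53 ETH.

B pays 53 ETH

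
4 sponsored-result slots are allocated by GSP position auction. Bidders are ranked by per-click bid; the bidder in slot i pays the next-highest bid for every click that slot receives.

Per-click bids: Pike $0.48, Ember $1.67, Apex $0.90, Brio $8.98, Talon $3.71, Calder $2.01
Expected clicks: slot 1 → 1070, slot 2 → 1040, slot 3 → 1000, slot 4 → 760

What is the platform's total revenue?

Ranked by bid: $8.98 (Brio) > $3.71 (Talon) > $2.01 (Calder) > $1.67 (Ember) > $0.90 (Apex) > …
Slot 1: Brio pays $3.71 × 1070 = $3969.70
Slot 2: Talon pays $2.01 × 1040 = $2090.40
Slot 3: Calder pays $1.67 × 1000 = $1670.00
Slot 4: Ember pays $0.90 × 760 = $684.00
Total = $8414.10

Total revenue: $8414.10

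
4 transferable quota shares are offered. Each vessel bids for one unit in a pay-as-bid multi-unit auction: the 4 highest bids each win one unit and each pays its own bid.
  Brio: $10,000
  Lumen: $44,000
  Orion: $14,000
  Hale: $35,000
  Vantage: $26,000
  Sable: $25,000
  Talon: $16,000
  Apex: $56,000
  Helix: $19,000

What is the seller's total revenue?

Bids ranked high→low: 56,000 (Apex), 44,000 (Lumen), 35,000 (Hale), 26,000 (Vantage), 25,000 (Sable), 19,000 (Helix), …
Winners (4 units): Apex, Lumen, Hale, Vantage.
Total revenue = 56,000 + 44,000 + 35,000 + 26,000 = $161,000.

Total revenue: $161,000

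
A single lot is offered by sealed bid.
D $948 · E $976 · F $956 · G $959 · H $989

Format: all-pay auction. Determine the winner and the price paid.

H pays $989

Rule: the highest bidder wins the item, but every bidder pays their own bid.
Sorting bids: 989 (H) > 976 (E) > 959 (G) > 956 (F) > 948 (D)
H wins with the top bid; all bids are sunk regardless.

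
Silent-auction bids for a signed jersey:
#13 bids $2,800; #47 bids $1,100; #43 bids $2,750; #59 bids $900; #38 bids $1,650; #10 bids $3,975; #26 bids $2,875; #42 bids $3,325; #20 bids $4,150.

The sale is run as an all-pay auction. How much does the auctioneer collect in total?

Sorting bids: 4,150 (#20) > 3,975 (#10) > 3,325 (#42) > 2,875 (#26) > 2,800 (#13) > 2,750 (#43) > …
#20 wins with the top bid; all bids are sunk regardless.
Every bidder forfeits their bid regardless of winning.
Revenue = 2,800 + 1,100 + 2,750 + 900 + 1,650 + 3,975 + 2,875 + 3,325 + 4,150 = $23,525.

Total revenue: $23,525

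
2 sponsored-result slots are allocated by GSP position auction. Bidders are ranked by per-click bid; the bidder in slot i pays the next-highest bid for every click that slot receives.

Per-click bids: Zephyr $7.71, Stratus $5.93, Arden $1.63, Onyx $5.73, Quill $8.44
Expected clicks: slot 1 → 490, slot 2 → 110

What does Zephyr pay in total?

Zephyr pays $652.30

Ranked by bid: $8.44 (Quill) > $7.71 (Zephyr) > $5.93 (Stratus) > …
Zephyr holds slot 2 → pays next bid $5.93 × 110 clicks = $652.30.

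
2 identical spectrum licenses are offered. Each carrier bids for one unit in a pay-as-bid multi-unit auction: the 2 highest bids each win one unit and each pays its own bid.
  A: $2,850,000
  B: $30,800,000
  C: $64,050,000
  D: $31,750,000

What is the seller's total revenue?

Ordering the bids: 64,050,000 (C), 31,750,000 (D), 30,800,000 (B), 2,850,000 (A)
Winners (2 units): C, D.
Total revenue = 64,050,000 + 31,750,000 = $95,800,000.

Total revenue: $95,800,000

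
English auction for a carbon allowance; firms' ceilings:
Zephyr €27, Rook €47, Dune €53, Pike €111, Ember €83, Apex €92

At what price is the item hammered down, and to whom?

Rule: the price rises until one bidder remains; the winner pays the price at which the last rival dropped out.
Limits in order: 111 (Pike) > 92 (Apex) > 83 (Ember) > 53 (Dune) > 47 (Rook) > 27 (Zephyr)
Bidding ends when Apex exits at €92; Pike takes it.

Pike wins at €92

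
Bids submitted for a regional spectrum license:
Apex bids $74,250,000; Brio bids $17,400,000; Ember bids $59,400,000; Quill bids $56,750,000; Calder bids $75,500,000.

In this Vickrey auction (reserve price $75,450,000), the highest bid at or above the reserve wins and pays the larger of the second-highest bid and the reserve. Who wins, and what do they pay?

Rule: the highest bid at or above the reserve wins and pays the larger of the second-highest bid and the reserve.
Bids in order: 75,500,000 (Calder) > 74,250,000 (Apex) > 59,400,000 (Ember) > 56,750,000 (Quill) > 17,400,000 (Brio)
Calder has the top bid at or above the reserve ($75,500,000).
Second-highest bid $74,250,000 is below the reserve $75,450,000, so the reserve binds → payment $75,450,000.

Calder pays $75,450,000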